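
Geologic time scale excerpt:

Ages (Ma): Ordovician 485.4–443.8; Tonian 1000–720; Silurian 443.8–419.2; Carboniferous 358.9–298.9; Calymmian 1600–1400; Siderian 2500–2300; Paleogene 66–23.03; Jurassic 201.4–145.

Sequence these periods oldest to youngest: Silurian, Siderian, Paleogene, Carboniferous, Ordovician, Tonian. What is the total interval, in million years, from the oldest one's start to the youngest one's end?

Siderian, Tonian, Ordovician, Silurian, Carboniferous, Paleogene; total span 2476.97 Myr

From the excerpt: Silurian 443.8–419.2; Siderian 2500–2300; Paleogene 66–23.03; Carboniferous 358.9–298.9; Ordovician 485.4–443.8; Tonian 1000–720 (Ma).
Larger Ma is earlier, so the oldest is Siderian and the youngest is Paleogene; oldest to youngest: Siderian, Tonian, Ordovician, Silurian, Carboniferous, Paleogene.
Oldest start 2500 minus youngest end 23.03 gives 2476.97 Myr overall.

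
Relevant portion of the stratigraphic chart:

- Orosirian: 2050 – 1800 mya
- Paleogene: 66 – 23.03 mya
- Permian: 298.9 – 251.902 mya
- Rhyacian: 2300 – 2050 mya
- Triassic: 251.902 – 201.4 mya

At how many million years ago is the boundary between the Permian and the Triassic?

251.902 mya

The Permian ends and the Triassic begins at 251.902 mya.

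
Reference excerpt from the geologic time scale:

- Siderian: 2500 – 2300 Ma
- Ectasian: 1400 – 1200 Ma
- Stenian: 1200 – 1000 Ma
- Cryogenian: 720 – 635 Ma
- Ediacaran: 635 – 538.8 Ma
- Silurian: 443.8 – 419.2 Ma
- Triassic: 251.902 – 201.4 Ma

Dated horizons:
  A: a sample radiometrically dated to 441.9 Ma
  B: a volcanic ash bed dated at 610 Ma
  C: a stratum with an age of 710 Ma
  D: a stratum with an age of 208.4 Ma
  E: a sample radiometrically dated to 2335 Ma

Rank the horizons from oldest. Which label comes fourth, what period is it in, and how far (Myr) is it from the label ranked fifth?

A, in the Silurian; 233.5 million years to D

Larger Ma means older, so oldest first: E 2335 > C 710 > B 610 > A 441.9 > D 208.4.
Counting 4 along gives A (441.9 Ma); the excerpt puts that inside the Silurian, 443.8–419.2 Ma.
Next in line is D (208.4 Ma), and 441.9 − 208.4 = 233.5 Myr.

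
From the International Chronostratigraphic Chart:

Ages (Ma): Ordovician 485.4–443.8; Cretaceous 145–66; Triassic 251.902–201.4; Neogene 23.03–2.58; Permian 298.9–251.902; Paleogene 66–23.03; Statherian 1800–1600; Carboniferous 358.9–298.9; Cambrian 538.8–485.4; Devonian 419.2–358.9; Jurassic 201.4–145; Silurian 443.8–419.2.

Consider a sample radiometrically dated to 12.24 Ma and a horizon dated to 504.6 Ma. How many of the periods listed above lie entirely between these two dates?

9

504.6 Ma sits inside the Cambrian (538.8–485.4) and 12.24 Ma inside the Neogene (23.03–2.58); neither of those is wholly between the two dates.
The listed periods lying completely between them are Ordovician, Silurian, Devonian, Carboniferous, Permian, Triassic, Jurassic, Cretaceous, Paleogene — 9 in all.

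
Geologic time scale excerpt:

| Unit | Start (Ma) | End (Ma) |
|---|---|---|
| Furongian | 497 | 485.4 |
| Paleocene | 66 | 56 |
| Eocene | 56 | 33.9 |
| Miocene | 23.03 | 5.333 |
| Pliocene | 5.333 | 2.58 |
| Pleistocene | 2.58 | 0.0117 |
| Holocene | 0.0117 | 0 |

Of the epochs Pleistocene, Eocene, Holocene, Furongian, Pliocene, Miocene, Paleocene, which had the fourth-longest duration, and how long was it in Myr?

Paleocene, 10 million years

Start − end for each: Pleistocene 2.58 − 0.0117 = 2.5683; Eocene 56 − 33.9 = 22.1; Holocene 0.0117 − 0 = 0.0117; Furongian 497 − 485.4 = 11.6; Pliocene 5.333 − 2.58 = 2.753; Miocene 23.03 − 5.333 = 17.697; Paleocene 66 − 56 = 10.
Ranking these from longest: Eocene > Miocene > Furongian > Paleocene > Pliocene > Pleistocene > Holocene.
Position 4 in that ranking is Paleocene, which lasted 10 Myr.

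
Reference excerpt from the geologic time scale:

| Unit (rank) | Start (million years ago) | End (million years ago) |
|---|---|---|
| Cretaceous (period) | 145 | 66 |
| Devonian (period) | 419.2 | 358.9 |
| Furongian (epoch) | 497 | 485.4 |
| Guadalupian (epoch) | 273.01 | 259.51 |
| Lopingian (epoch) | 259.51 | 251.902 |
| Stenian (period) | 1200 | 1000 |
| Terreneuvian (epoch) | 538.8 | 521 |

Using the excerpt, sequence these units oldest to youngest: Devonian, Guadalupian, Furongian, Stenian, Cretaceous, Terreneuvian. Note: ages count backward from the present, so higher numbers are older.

The oldest of these is Stenian (starts 1200 Ma) and the youngest is Cretaceous (ends 66 Ma).
In between, by decreasing start age: Terreneuvian (538.8), Furongian (497), Devonian (419.2), Guadalupian (273.01).

Stenian, Terreneuvian, Furongian, Devonian, Guadalupian, Cretaceous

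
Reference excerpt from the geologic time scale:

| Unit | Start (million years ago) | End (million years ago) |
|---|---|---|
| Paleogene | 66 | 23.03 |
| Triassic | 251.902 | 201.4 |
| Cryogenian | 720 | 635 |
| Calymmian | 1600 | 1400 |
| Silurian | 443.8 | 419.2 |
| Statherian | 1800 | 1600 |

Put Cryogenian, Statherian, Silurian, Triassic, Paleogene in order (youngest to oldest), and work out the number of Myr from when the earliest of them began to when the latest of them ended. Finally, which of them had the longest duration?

From the excerpt: Cryogenian 720–635; Statherian 1800–1600; Silurian 443.8–419.2; Triassic 251.902–201.4; Paleogene 66–23.03 (Ma).
Larger Ma is earlier, so the oldest is Statherian and the youngest is Paleogene; youngest to oldest: Paleogene, Triassic, Silurian, Cryogenian, Statherian.
Oldest start 1800 minus youngest end 23.03 gives 1776.97 Myr overall.
Individual lengths (start − end): Cryogenian 85; Paleogene 42.97; Triassic 50.502; Statherian 200; Silurian 24.6. The largest is Statherian at 200 Myr.

Paleogene → Triassic → Silurian → Cryogenian → Statherian; total span 1776.97 Myr; longest is Statherian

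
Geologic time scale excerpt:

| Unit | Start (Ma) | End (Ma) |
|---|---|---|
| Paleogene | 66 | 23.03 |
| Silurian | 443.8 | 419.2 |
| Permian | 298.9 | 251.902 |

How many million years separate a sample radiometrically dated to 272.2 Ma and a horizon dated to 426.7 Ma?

154.5 million years

426.7 − 272.2 = 154.5 million years.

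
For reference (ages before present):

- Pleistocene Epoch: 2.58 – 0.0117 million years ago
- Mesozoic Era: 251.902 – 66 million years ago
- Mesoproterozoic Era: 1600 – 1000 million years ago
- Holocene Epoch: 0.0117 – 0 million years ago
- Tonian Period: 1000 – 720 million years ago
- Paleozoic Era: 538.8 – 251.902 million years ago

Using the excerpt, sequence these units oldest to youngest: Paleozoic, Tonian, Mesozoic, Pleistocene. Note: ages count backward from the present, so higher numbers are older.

Tonian, Paleozoic, Mesozoic, Pleistocene

Sorting by start age (descending Ma, since larger Ma = older): Tonian began 1000, Paleozoic began 538.8, Mesozoic began 251.902, Pleistocene began 2.58.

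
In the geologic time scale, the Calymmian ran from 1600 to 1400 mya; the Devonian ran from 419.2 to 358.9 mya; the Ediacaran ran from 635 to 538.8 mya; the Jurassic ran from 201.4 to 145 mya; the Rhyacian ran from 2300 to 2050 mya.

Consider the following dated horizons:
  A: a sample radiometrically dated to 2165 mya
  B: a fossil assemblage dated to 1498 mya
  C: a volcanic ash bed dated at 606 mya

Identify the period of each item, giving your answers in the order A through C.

A — Rhyacian; B — Calymmian; C — Ediacaran

A: 2165 Ma lies in 2300–2050 Ma, so Rhyacian.
B: 1498 Ma lies in 1600–1400 Ma, so Calymmian.
C: 606 Ma lies in 635–538.8 Ma, so Ediacaran.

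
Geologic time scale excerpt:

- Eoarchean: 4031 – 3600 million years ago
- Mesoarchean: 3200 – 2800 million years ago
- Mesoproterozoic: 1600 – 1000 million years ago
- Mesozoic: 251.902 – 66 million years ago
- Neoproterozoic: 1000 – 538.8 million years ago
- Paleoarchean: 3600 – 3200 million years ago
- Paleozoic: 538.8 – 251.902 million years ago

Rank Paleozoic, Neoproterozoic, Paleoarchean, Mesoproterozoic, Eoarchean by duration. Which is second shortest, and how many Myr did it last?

Paleoarchean, 400 million years

Start − end for each: Paleozoic 538.8 − 251.902 = 286.898; Neoproterozoic 1000 − 538.8 = 461.2; Paleoarchean 3600 − 3200 = 400; Mesoproterozoic 1600 − 1000 = 600; Eoarchean 4031 − 3600 = 431.
Ranking these from shortest: Paleozoic < Paleoarchean < Eoarchean < Neoproterozoic < Mesoproterozoic.
Position 2 in that ranking is Paleoarchean, which lasted 400 Myr.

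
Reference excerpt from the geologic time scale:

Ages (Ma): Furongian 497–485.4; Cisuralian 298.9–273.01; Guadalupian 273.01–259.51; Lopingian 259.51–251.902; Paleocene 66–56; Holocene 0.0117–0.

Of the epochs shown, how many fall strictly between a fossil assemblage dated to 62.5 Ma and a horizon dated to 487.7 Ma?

3

487.7 Ma sits inside the Furongian (497–485.4) and 62.5 Ma inside the Paleocene (66–56); neither of those is wholly between the two dates.
The listed epochs lying completely between them are Cisuralian, Guadalupian, Lopingian — 3 in all.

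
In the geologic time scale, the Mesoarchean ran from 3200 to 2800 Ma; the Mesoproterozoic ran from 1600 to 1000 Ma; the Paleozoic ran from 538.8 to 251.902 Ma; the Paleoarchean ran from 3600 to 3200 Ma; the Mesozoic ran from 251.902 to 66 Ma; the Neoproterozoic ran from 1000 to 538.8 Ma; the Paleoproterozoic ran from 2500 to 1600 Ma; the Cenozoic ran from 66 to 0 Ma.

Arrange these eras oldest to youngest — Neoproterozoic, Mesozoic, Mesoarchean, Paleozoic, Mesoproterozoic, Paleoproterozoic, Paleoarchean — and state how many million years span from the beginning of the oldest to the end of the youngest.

Paleoarchean, Mesoarchean, Paleoproterozoic, Mesoproterozoic, Neoproterozoic, Paleozoic, Mesozoic; total span 3534 Myr

From the excerpt: Neoproterozoic 1000–538.8; Mesozoic 251.902–66; Mesoarchean 3200–2800; Paleozoic 538.8–251.902; Mesoproterozoic 1600–1000; Paleoproterozoic 2500–1600; Paleoarchean 3600–3200 (Ma).
Larger Ma is earlier, so the oldest is Paleoarchean and the youngest is Mesozoic; oldest to youngest: Paleoarchean, Mesoarchean, Paleoproterozoic, Mesoproterozoic, Neoproterozoic, Paleozoic, Mesozoic.
Oldest start 3600 minus youngest end 66 gives 3534 Myr overall.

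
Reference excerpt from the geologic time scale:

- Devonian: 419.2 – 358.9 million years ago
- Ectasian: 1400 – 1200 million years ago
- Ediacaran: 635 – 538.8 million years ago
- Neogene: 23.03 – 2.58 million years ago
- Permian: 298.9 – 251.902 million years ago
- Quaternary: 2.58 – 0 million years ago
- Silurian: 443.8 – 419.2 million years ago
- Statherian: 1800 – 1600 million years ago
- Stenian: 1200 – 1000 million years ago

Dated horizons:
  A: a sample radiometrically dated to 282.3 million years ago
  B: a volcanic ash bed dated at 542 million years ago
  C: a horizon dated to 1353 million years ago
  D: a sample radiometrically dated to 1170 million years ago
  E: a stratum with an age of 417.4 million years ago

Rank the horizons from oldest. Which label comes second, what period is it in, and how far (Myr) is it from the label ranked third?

Sorted oldest-first by Ma: C (1353), D (1170), B (542), E (417.4), A (282.3).
The second oldest is D at 1170 Ma, which lies in 1200–1000 Ma: the Stenian.
The third oldest is B at 542 Ma; separation = |1170 − 542| = 628 Myr.

D, in the Stenian; 628 million years to B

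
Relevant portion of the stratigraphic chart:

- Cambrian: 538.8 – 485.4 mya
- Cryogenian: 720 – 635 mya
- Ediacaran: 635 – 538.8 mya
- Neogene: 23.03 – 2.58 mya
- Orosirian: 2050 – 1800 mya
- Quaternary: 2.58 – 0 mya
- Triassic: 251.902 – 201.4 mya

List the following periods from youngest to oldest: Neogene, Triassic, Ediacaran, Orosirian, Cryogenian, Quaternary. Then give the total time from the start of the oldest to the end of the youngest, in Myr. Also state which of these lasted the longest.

Quaternary → Neogene → Triassic → Ediacaran → Cryogenian → Orosirian; total span 2050 Myr; longest is Orosirian

From the excerpt: Neogene 23.03–2.58; Triassic 251.902–201.4; Ediacaran 635–538.8; Orosirian 2050–1800; Cryogenian 720–635; Quaternary 2.58–0 (Ma).
Larger Ma is earlier, so the oldest is Orosirian and the youngest is Quaternary; youngest to oldest: Quaternary, Neogene, Triassic, Ediacaran, Cryogenian, Orosirian.
Oldest start 2050 minus youngest end 0 gives 2050 Myr overall.
Individual lengths (start − end): Orosirian 250; Triassic 50.502; Quaternary 2.58; Ediacaran 96.2; Cryogenian 85; Neogene 20.45. The largest is Orosirian at 250 Myr.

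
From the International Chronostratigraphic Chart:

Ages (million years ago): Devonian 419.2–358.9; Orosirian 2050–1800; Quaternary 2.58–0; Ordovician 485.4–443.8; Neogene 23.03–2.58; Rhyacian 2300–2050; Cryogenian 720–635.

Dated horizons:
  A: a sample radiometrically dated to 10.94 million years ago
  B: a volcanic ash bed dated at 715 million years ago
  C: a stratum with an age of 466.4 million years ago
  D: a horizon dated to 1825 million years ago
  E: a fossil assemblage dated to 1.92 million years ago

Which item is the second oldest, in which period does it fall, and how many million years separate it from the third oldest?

B, in the Cryogenian; 248.6 million years to C

Larger Ma means older, so oldest first: D 1825 > B 715 > C 466.4 > A 10.94 > E 1.92.
Counting 2 along gives B (715 Ma); the excerpt puts that inside the Cryogenian, 720–635 Ma.
Next in line is C (466.4 Ma), and 715 − 466.4 = 248.6 Myr.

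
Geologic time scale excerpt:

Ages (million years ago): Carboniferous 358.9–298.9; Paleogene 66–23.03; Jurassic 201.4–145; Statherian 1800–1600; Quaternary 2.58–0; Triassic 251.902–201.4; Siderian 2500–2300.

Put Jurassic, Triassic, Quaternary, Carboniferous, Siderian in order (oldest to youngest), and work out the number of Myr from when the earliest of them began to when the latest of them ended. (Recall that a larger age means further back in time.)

Siderian → Carboniferous → Triassic → Jurassic → Quaternary; total span 2500 Myr

Start ages (Ma): Siderian 2500, Carboniferous 358.9, Triassic 251.902, Jurassic 201.4, Quaternary 2.58.
Ordered oldest to youngest: Siderian, Carboniferous, Triassic, Jurassic, Quaternary.
Span = 2500 − 0 = 2500 Myr.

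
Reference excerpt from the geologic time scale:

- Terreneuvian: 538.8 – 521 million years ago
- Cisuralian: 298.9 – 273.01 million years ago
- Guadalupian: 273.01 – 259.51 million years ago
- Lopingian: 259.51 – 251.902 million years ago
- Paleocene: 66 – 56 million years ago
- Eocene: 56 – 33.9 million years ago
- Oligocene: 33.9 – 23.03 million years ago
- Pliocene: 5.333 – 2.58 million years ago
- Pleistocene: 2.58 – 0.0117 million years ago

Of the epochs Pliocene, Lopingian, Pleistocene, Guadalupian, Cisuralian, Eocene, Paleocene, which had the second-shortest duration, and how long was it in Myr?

Pliocene, 2.753 million years

Durations: Pliocene 2.753; Lopingian 7.608; Pleistocene 2.5683; Guadalupian 13.5; Cisuralian 25.89; Eocene 22.1; Paleocene 10 Myr.
Sorted shortest-first: Pleistocene (2.5683), Pliocene (2.753), Lopingian (7.608), Paleocene (10), Guadalupian (13.5), Eocene (22.1), Cisuralian (25.89).
The second shortest is Pliocene at 2.753 Myr.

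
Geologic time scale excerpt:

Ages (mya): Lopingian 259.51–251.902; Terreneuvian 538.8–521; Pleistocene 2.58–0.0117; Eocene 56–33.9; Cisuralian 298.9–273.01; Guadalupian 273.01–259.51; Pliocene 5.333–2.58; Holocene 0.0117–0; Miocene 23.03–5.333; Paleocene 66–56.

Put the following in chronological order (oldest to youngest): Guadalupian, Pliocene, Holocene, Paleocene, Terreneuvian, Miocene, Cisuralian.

Sorting by start age (descending Ma, since larger Ma = older): Terreneuvian began 538.8, Cisuralian began 298.9, Guadalupian began 273.01, Paleocene began 66, Miocene began 23.03, Pliocene began 5.333, Holocene began 0.0117.

Terreneuvian, Cisuralian, Guadalupian, Paleocene, Miocene, Pliocene, Holocene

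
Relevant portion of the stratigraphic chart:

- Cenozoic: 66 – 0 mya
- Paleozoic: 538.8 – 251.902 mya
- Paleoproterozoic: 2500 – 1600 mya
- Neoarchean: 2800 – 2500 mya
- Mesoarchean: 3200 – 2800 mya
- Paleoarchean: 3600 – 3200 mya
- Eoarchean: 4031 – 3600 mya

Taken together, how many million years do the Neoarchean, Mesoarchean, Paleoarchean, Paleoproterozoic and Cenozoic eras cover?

Each duration: Neoarchean = 300; Mesoarchean = 400; Paleoarchean = 400; Paleoproterozoic = 900; Cenozoic = 66.
Sum: 300 + 400 + 400 + 900 + 66 = 2066 Myr.

2066 million years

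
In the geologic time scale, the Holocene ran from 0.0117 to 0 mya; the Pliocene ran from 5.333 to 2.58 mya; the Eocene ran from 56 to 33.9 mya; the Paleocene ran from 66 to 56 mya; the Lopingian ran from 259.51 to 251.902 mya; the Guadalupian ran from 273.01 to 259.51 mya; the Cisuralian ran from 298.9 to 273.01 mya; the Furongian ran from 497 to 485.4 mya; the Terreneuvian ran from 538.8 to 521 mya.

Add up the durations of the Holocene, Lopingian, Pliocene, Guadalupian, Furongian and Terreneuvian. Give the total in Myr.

Each duration: Holocene = 0.0117; Lopingian = 7.608; Pliocene = 2.753; Guadalupian = 13.5; Furongian = 11.6; Terreneuvian = 17.8.
Sum: 0.0117 + 7.608 + 2.753 + 13.5 + 11.6 + 17.8 = 53.2727 Myr.

53.2727 million years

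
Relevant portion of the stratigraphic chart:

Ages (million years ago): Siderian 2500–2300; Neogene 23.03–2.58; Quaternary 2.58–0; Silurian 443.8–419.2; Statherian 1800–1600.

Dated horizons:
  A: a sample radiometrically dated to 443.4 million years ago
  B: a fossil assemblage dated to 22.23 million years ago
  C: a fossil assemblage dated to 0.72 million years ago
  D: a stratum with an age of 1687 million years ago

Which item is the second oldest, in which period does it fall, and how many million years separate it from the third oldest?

A, in the Silurian; 421.17 million years to B

Sorted oldest-first by Ma: D (1687), A (443.4), B (22.23), C (0.72).
The second oldest is A at 443.4 Ma, which lies in 443.8–419.2 Ma: the Silurian.
The third oldest is B at 22.23 Ma; separation = |443.4 − 22.23| = 421.17 Myr.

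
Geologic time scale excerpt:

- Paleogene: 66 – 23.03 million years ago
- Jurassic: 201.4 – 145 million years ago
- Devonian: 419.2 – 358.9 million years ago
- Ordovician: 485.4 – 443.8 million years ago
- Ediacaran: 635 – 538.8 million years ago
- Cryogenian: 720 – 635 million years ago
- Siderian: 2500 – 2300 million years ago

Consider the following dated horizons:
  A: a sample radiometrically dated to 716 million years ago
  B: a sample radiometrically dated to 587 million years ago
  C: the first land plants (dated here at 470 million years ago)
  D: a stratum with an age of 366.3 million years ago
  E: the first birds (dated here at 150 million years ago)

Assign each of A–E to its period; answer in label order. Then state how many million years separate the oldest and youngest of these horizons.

A — Cryogenian; B — Ediacaran; C — Ordovician; D — Devonian; E — Jurassic; span 566 million years

A: 716 Ma lies in 720–635 Ma, so Cryogenian.
B: 587 Ma lies in 635–538.8 Ma, so Ediacaran.
C: 470 Ma lies in 485.4–443.8 Ma, so Ordovician.
D: 366.3 Ma lies in 419.2–358.9 Ma, so Devonian.
E: 150 Ma lies in 201.4–145 Ma, so Jurassic.
Oldest = 716 Ma, youngest = 150 Ma → span 566 Myr.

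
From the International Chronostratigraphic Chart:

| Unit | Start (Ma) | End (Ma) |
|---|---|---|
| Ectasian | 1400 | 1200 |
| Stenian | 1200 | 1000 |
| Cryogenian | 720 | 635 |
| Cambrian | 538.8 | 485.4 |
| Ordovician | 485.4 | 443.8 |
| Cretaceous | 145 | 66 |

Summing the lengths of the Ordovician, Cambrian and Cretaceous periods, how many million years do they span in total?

Each duration: Ordovician = 41.6; Cambrian = 53.4; Cretaceous = 79.
Sum: 41.6 + 53.4 + 79 = 174 Myr.

174 million years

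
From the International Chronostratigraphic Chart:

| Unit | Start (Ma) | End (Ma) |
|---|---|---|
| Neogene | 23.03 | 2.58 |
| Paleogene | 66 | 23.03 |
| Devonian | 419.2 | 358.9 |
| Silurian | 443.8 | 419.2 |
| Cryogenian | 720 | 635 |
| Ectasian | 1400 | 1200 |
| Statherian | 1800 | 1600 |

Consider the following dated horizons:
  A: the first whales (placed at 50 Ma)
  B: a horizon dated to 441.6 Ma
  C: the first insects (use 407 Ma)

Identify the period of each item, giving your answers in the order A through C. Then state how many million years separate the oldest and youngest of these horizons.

A — Paleogene; B — Silurian; C — Devonian; span 391.6 million years

A: 50 Ma lies in 66–23.03 Ma, so Paleogene.
B: 441.6 Ma lies in 443.8–419.2 Ma, so Silurian.
C: 407 Ma lies in 419.2–358.9 Ma, so Devonian.
Oldest = 441.6 Ma, youngest = 50 Ma → span 391.6 Myr.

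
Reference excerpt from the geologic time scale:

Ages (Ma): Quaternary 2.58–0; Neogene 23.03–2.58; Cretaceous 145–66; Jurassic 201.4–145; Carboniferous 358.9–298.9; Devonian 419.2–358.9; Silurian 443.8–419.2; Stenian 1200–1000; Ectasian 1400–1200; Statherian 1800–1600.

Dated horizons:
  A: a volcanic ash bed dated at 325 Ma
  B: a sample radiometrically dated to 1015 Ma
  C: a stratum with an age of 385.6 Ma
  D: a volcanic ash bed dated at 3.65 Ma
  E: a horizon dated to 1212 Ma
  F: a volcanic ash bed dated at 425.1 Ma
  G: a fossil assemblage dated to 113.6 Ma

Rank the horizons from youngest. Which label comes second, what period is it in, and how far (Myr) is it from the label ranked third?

Sorted youngest-first by Ma: D (3.65), G (113.6), A (325), C (385.6), F (425.1), B (1015), E (1212).
The second youngest is G at 113.6 Ma, which lies in 145–66 Ma: the Cretaceous.
The third youngest is A at 325 Ma; separation = |113.6 − 325| = 211.4 Myr.

G, in the Cretaceous; 211.4 million years to A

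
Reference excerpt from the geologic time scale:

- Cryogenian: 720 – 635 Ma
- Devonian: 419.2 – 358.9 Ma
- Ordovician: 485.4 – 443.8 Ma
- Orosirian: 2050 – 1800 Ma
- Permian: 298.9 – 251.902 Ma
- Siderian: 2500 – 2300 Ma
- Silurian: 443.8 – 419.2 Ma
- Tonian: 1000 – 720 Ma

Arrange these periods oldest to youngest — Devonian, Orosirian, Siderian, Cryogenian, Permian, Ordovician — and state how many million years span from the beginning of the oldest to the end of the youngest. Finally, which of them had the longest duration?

From the excerpt: Devonian 419.2–358.9; Orosirian 2050–1800; Siderian 2500–2300; Cryogenian 720–635; Permian 298.9–251.902; Ordovician 485.4–443.8 (Ma).
Larger Ma is earlier, so the oldest is Siderian and the youngest is Permian; oldest to youngest: Siderian, Orosirian, Cryogenian, Ordovician, Devonian, Permian.
Oldest start 2500 minus youngest end 251.902 gives 2248.098 Myr overall.
Individual lengths (start − end): Permian 46.998; Orosirian 250; Devonian 60.3; Ordovician 41.6; Cryogenian 85; Siderian 200. The largest is Orosirian at 250 Myr.

Siderian, Orosirian, Cryogenian, Ordovician, Devonian, Permian; total span 2248.098 Myr; longest is Orosirian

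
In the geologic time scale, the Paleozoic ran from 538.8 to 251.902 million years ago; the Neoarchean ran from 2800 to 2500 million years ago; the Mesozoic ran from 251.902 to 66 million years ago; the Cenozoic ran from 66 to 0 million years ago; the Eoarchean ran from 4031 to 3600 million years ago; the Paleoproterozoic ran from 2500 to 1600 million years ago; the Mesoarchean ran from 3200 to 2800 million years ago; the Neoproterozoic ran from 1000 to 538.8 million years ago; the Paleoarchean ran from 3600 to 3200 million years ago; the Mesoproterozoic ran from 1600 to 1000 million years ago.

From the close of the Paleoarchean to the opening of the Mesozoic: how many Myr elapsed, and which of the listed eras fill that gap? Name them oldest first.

End of Paleoarchean = 3200 Ma; start of Mesozoic = 251.902 Ma.
Gap = 3200 − 251.902 = 2948.098 Myr.
Eras wholly inside 3200–251.902 Ma: Mesoarchean (3200–2800), Neoarchean (2800–2500), Paleoproterozoic (2500–1600), Mesoproterozoic (1600–1000), Neoproterozoic (1000–538.8), Paleozoic (538.8–251.902).

2948.098 million years; Mesoarchean, Neoarchean, Paleoproterozoic, Mesoproterozoic, Neoproterozoic, Paleozoic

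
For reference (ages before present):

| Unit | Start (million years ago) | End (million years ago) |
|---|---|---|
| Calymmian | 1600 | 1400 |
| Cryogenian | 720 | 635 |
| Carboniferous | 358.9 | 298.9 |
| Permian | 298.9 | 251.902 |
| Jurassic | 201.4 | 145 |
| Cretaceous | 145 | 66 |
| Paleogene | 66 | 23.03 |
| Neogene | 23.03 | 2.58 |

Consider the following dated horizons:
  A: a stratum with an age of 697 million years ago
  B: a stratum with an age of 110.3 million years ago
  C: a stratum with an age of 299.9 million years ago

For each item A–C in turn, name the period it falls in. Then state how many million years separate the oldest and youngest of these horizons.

Match each age against the start–end ranges in the excerpt: A = 697 Ma → Cryogenian (720–635); B = 110.3 Ma → Cretaceous (145–66); C = 299.9 Ma → Carboniferous (358.9–298.9).
The largest age is 697 Ma and the smallest is 110.3 Ma; their difference is 586.7 Myr.

A — Cryogenian; B — Cretaceous; C — Carboniferous; span 586.7 million years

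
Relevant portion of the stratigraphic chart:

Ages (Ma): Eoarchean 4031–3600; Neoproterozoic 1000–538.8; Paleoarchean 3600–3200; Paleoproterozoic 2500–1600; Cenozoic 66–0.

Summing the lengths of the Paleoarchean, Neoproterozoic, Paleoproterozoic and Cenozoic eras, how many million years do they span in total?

Each duration: Paleoarchean = 400; Neoproterozoic = 461.2; Paleoproterozoic = 900; Cenozoic = 66.
Sum: 400 + 461.2 + 900 + 66 = 1827.2 Myr.

1827.2 million years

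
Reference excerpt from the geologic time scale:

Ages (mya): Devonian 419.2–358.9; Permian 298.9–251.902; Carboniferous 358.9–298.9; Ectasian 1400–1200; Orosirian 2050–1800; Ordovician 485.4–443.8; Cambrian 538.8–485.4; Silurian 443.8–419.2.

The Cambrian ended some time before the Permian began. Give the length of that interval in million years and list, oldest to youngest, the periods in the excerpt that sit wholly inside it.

186.5 million years; Ordovician, Silurian, Devonian, Carboniferous

The Cambrian closes at 485.4 Ma and the Permian opens at 298.9 Ma, so the interval is 485.4 − 298.9 = 186.5 Myr.
A period fits inside if it starts at or after 485.4 Ma and ends at or before 298.9 Ma; oldest first that gives Ordovician, Silurian, Devonian, Carboniferous.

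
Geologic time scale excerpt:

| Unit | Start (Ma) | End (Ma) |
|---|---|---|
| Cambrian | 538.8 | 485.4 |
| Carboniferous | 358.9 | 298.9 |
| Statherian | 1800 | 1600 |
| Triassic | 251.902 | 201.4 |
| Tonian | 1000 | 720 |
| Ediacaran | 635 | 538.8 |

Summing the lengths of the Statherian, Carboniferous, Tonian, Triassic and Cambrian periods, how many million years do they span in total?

643.902 million years

Duration is start − end for each: (1800 − 1600) + (358.9 − 298.9) + (1000 − 720) + (251.902 − 201.4) + (538.8 − 485.4).
That is 200 + 60 + 280 + 50.502 + 53.4, which totals 643.902 million years.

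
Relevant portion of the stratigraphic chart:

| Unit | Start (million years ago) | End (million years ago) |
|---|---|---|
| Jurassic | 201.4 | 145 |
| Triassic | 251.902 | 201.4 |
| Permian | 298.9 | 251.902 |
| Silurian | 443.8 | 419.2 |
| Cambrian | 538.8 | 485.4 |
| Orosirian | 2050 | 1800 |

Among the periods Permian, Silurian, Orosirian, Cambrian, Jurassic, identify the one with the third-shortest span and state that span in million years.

Start − end for each: Permian 298.9 − 251.902 = 46.998; Silurian 443.8 − 419.2 = 24.6; Orosirian 2050 − 1800 = 250; Cambrian 538.8 − 485.4 = 53.4; Jurassic 201.4 − 145 = 56.4.
Ranking these from shortest: Silurian < Permian < Cambrian < Jurassic < Orosirian.
Position 3 in that ranking is Cambrian, which lasted 53.4 Myr.

Cambrian, 53.4 million years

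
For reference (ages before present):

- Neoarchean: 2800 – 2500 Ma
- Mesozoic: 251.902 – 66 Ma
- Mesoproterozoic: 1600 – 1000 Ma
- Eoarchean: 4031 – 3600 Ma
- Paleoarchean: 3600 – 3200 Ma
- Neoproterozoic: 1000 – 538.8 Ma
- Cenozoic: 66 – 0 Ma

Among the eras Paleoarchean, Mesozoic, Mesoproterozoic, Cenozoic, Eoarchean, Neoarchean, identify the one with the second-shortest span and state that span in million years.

Mesozoic, 185.902 million years

Start − end for each: Paleoarchean 3600 − 3200 = 400; Mesozoic 251.902 − 66 = 185.902; Mesoproterozoic 1600 − 1000 = 600; Cenozoic 66 − 0 = 66; Eoarchean 4031 − 3600 = 431; Neoarchean 2800 − 2500 = 300.
Ranking these from shortest: Cenozoic < Mesozoic < Neoarchean < Paleoarchean < Eoarchean < Mesoproterozoic.
Position 2 in that ranking is Mesozoic, which lasted 185.902 Myr.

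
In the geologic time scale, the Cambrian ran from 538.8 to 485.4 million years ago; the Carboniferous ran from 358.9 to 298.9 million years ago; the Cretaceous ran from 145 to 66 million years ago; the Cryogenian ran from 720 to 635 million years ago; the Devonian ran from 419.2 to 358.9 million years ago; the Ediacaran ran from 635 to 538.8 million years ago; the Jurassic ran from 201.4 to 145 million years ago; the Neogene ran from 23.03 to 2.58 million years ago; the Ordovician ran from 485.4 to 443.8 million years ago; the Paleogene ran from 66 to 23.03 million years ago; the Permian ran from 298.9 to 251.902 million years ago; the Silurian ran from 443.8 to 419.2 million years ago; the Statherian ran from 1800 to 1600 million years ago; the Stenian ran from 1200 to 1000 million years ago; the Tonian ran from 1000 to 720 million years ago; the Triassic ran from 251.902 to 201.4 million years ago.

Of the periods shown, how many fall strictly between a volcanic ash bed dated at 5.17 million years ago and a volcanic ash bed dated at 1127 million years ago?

13

1127 Ma sits inside the Stenian (1200–1000) and 5.17 Ma inside the Neogene (23.03–2.58); neither of those is wholly between the two dates.
The listed periods lying completely between them are Tonian, Cryogenian, Ediacaran, Cambrian, Ordovician, Silurian, Devonian, Carboniferous, Permian, Triassic, Jurassic, Cretaceous, Paleogene — 13 in all.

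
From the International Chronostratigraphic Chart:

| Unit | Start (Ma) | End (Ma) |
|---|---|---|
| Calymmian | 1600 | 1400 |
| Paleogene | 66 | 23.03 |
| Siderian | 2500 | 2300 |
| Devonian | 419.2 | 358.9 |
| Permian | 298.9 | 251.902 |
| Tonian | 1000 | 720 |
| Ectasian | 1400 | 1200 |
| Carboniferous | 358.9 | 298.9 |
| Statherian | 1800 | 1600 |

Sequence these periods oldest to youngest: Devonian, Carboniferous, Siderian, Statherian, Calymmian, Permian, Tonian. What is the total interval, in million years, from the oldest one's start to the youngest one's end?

Start ages (Ma): Siderian 2500, Statherian 1800, Calymmian 1600, Tonian 1000, Devonian 419.2, Carboniferous 358.9, Permian 298.9.
Ordered oldest to youngest: Siderian, Statherian, Calymmian, Tonian, Devonian, Carboniferous, Permian.
Span = 2500 − 251.902 = 2248.098 Myr.

Siderian → Statherian → Calymmian → Tonian → Devonian → Carboniferous → Permian; total span 2248.098 Myr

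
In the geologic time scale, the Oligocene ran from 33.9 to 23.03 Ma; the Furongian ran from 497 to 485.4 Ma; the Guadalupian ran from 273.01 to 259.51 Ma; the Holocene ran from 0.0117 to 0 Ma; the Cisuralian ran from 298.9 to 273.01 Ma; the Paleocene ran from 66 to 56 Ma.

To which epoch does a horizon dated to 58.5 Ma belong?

58.5 Ma lies between 66 and 56 Ma, so it falls in the Paleocene.

Paleocene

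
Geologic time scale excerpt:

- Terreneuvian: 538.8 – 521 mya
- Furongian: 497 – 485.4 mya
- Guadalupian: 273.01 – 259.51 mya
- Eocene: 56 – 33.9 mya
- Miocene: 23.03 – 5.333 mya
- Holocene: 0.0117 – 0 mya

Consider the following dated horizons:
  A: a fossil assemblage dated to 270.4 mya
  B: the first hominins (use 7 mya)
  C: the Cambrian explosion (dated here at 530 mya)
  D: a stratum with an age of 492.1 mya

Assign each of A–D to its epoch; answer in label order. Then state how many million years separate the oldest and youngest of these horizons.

Match each age against the start–end ranges in the excerpt: A = 270.4 Ma → Guadalupian (273.01–259.51); B = 7 Ma → Miocene (23.03–5.333); C = 530 Ma → Terreneuvian (538.8–521); D = 492.1 Ma → Furongian (497–485.4).
The largest age is 530 Ma and the smallest is 7 Ma; their difference is 523 Myr.

A — Guadalupian; B — Miocene; C — Terreneuvian; D — Furongian; span 523 million years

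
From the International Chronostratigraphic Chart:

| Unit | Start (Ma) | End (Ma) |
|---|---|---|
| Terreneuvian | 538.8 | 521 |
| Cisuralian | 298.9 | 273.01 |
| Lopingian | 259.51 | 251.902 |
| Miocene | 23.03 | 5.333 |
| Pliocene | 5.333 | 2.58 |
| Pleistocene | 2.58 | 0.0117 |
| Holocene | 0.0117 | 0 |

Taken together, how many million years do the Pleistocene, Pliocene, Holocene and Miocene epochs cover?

Each duration: Pleistocene = 2.5683; Pliocene = 2.753; Holocene = 0.0117; Miocene = 17.697.
Sum: 2.5683 + 2.753 + 0.0117 + 17.697 = 23.03 Myr.

23.03 million years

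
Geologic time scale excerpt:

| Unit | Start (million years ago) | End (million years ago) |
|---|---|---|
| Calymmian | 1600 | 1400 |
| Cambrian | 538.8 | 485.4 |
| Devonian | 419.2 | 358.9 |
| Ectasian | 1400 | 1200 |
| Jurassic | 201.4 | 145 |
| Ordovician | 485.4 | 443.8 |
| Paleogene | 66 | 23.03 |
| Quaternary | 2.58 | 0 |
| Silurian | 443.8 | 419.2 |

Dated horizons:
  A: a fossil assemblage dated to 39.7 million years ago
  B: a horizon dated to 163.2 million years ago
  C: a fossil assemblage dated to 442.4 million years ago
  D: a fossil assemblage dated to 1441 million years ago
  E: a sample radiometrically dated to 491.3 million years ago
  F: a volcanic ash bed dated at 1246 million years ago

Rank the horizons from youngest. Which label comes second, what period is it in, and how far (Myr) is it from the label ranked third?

B, in the Jurassic; 279.2 million years to C

Smaller Ma means younger, so youngest first: A 39.7 < B 163.2 < C 442.4 < E 491.3 < F 1246 < D 1441.
Counting 2 along gives B (163.2 Ma); the excerpt puts that inside the Jurassic, 201.4–145 Ma.
Next in line is C (442.4 Ma), and 442.4 − 163.2 = 279.2 Myr.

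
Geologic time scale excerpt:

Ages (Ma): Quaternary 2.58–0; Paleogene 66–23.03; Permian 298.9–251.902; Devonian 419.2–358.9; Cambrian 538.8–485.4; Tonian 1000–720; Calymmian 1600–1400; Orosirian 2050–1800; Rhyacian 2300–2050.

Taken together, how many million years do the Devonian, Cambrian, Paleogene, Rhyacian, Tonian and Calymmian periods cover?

886.67 million years

Each duration: Devonian = 60.3; Cambrian = 53.4; Paleogene = 42.97; Rhyacian = 250; Tonian = 280; Calymmian = 200.
Sum: 60.3 + 53.4 + 42.97 + 250 + 280 + 200 = 886.67 Myr.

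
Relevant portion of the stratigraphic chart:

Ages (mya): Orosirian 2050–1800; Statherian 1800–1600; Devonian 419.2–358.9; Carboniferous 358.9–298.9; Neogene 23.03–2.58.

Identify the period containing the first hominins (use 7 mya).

Neogene

7 Ma lies between 23.03 and 2.58 Ma, so it falls in the Neogene.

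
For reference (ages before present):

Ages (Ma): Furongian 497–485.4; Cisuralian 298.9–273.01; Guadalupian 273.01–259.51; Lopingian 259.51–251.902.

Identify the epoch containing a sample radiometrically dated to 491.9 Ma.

Furongian

491.9 Ma lies between 497 and 485.4 Ma, so it falls in the Furongian.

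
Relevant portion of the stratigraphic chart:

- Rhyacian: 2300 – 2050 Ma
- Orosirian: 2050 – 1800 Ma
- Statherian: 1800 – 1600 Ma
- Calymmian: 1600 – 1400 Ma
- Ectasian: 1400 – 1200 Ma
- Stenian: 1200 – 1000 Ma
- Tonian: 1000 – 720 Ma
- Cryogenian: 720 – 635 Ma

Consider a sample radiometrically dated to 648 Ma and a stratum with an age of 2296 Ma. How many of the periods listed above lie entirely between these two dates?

2296 Ma sits inside the Rhyacian (2300–2050) and 648 Ma inside the Cryogenian (720–635); neither of those is wholly between the two dates.
The listed periods lying completely between them are Orosirian, Statherian, Calymmian, Ectasian, Stenian, Tonian — 6 in all.

6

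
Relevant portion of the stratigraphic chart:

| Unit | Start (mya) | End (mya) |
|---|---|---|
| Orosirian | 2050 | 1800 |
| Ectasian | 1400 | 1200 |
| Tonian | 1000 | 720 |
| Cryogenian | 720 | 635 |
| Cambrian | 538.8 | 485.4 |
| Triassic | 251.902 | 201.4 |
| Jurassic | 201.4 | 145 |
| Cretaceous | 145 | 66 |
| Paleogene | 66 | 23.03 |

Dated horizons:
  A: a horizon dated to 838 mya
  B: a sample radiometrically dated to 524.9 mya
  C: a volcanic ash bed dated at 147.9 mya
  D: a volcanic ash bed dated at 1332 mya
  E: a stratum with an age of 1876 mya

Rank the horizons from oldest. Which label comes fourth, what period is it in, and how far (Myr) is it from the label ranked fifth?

B, in the Cambrian; 377 million years to C

Larger Ma means older, so oldest first: E 1876 > D 1332 > A 838 > B 524.9 > C 147.9.
Counting 4 along gives B (524.9 Ma); the excerpt puts that inside the Cambrian, 538.8–485.4 Ma.
Next in line is C (147.9 Ma), and 524.9 − 147.9 = 377 Myr.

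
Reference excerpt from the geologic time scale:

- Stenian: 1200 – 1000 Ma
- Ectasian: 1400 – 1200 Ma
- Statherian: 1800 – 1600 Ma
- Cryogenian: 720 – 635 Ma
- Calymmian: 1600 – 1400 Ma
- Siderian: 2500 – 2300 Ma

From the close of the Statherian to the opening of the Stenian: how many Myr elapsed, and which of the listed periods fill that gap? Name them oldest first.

End of Statherian = 1600 Ma; start of Stenian = 1200 Ma.
Gap = 1600 − 1200 = 400 Myr.
Periods wholly inside 1600–1200 Ma: Calymmian (1600–1400), Ectasian (1400–1200).

400 million years; Calymmian, Ectasian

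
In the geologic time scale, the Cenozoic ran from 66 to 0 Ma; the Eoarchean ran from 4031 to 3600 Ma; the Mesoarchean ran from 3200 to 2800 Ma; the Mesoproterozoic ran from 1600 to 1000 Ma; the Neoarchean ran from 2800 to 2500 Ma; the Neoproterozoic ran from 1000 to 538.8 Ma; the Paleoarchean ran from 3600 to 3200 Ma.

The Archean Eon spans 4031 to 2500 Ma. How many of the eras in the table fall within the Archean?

4

Eras inside 4031–2500 Ma: Eoarchean, Paleoarchean, Mesoarchean, Neoarchean — 4 in total.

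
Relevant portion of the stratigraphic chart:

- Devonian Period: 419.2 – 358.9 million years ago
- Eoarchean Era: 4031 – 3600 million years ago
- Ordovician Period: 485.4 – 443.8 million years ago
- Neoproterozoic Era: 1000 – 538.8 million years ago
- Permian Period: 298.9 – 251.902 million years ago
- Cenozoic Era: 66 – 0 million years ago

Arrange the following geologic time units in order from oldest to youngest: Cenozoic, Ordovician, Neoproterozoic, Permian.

Neoproterozoic, Ordovician, Permian, Cenozoic

Read off each span (Ma): Cenozoic 66–0; Ordovician 485.4–443.8; Neoproterozoic 1000–538.8; Permian 298.9–251.902.
Larger Ma is older, so oldest→youngest is Neoproterozoic, Ordovician, Permian, Cenozoic.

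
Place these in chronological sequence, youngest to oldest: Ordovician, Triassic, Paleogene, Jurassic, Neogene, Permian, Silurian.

Neogene, Paleogene, Jurassic, Triassic, Permian, Silurian, Ordovician

Era membership (oldest first within each) — Paleozoic: Ordovician, Silurian, Permian; Mesozoic: Triassic, Jurassic; Cenozoic: Paleogene, Neogene. Paleozoic precedes Mesozoic, which precedes Cenozoic. Concatenating the groups in that era order and then reversing gives youngest to oldest.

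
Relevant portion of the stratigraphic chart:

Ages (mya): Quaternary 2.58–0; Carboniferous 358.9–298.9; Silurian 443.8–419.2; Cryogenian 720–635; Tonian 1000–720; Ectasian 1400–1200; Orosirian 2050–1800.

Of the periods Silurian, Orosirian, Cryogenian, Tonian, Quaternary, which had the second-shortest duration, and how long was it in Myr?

Start − end for each: Silurian 443.8 − 419.2 = 24.6; Orosirian 2050 − 1800 = 250; Cryogenian 720 − 635 = 85; Tonian 1000 − 720 = 280; Quaternary 2.58 − 0 = 2.58.
Ranking these from shortest: Quaternary < Silurian < Cryogenian < Orosirian < Tonian.
Position 2 in that ranking is Silurian, which lasted 24.6 Myr.

Silurian, 24.6 million years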